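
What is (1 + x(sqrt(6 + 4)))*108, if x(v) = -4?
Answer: -324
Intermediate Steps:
(1 + x(sqrt(6 + 4)))*108 = (1 - 4)*108 = -3*108 = -324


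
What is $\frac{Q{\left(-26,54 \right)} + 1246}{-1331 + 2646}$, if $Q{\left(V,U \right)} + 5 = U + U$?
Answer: $\frac{1349}{1315} \approx 1.0259$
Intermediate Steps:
$Q{\left(V,U \right)} = -5 + 2 U$ ($Q{\left(V,U \right)} = -5 + \left(U + U\right) = -5 + 2 U$)
$\frac{Q{\left(-26,54 \right)} + 1246}{-1331 + 2646} = \frac{\left(-5 + 2 \cdot 54\right) + 1246}{-1331 + 2646} = \frac{\left(-5 + 108\right) + 1246}{1315} = \left(103 + 1246\right) \frac{1}{1315} = 1349 \cdot \frac{1}{1315} = \frac{1349}{1315}$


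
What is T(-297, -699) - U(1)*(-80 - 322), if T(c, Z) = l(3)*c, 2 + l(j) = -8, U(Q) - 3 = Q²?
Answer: 4578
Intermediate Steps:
U(Q) = 3 + Q²
l(j) = -10 (l(j) = -2 - 8 = -10)
T(c, Z) = -10*c
T(-297, -699) - U(1)*(-80 - 322) = -10*(-297) - (3 + 1²)*(-80 - 322) = 2970 - (3 + 1)*(-402) = 2970 - 4*(-402) = 2970 - 1*(-1608) = 2970 + 1608 = 4578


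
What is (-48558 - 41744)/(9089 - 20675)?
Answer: 45151/5793 ≈ 7.7941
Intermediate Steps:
(-48558 - 41744)/(9089 - 20675) = -90302/(-11586) = -90302*(-1/11586) = 45151/5793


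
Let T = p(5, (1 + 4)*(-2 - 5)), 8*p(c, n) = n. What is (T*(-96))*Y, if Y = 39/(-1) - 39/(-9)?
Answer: -14560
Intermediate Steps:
Y = -104/3 (Y = 39*(-1) - 39*(-⅑) = -39 + 13/3 = -104/3 ≈ -34.667)
p(c, n) = n/8
T = -35/8 (T = ((1 + 4)*(-2 - 5))/8 = (5*(-7))/8 = (⅛)*(-35) = -35/8 ≈ -4.3750)
(T*(-96))*Y = -35/8*(-96)*(-104/3) = 420*(-104/3) = -14560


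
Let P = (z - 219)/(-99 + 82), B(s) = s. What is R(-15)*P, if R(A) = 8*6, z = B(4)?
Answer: 10320/17 ≈ 607.06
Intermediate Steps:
z = 4
P = 215/17 (P = (4 - 219)/(-99 + 82) = -215/(-17) = -215*(-1/17) = 215/17 ≈ 12.647)
R(A) = 48
R(-15)*P = 48*(215/17) = 10320/17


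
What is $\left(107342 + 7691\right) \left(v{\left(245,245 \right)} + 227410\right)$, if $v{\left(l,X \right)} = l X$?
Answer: $33064510355$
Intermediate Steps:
$v{\left(l,X \right)} = X l$
$\left(107342 + 7691\right) \left(v{\left(245,245 \right)} + 227410\right) = \left(107342 + 7691\right) \left(245 \cdot 245 + 227410\right) = 115033 \left(60025 + 227410\right) = 115033 \cdot 287435 = 33064510355$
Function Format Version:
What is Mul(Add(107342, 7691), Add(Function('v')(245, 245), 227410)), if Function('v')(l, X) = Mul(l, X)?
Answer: 33064510355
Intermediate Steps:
Function('v')(l, X) = Mul(X, l)
Mul(Add(107342, 7691), Add(Function('v')(245, 245), 227410)) = Mul(Add(107342, 7691), Add(Mul(245, 245), 227410)) = Mul(115033, Add(60025, 227410)) = Mul(115033, 287435) = 33064510355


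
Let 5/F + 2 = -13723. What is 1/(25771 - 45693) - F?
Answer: 17177/54685890 ≈ 0.00031410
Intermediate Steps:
F = -1/2745 (F = 5/(-2 - 13723) = 5/(-13725) = 5*(-1/13725) = -1/2745 ≈ -0.00036430)
1/(25771 - 45693) - F = 1/(25771 - 45693) - 1*(-1/2745) = 1/(-19922) + 1/2745 = -1/19922 + 1/2745 = 17177/54685890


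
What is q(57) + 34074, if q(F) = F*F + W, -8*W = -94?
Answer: 149339/4 ≈ 37335.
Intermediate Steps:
W = 47/4 (W = -⅛*(-94) = 47/4 ≈ 11.750)
q(F) = 47/4 + F² (q(F) = F*F + 47/4 = F² + 47/4 = 47/4 + F²)
q(57) + 34074 = (47/4 + 57²) + 34074 = (47/4 + 3249) + 34074 = 13043/4 + 34074 = 149339/4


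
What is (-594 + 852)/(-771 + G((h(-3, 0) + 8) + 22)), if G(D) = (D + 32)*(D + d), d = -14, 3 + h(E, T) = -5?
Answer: -86/113 ≈ -0.76106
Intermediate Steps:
h(E, T) = -8 (h(E, T) = -3 - 5 = -8)
G(D) = (-14 + D)*(32 + D) (G(D) = (D + 32)*(D - 14) = (32 + D)*(-14 + D) = (-14 + D)*(32 + D))
(-594 + 852)/(-771 + G((h(-3, 0) + 8) + 22)) = (-594 + 852)/(-771 + (-448 + ((-8 + 8) + 22)² + 18*((-8 + 8) + 22))) = 258/(-771 + (-448 + (0 + 22)² + 18*(0 + 22))) = 258/(-771 + (-448 + 22² + 18*22)) = 258/(-771 + (-448 + 484 + 396)) = 258/(-771 + 432) = 258/(-339) = 258*(-1/339) = -86/113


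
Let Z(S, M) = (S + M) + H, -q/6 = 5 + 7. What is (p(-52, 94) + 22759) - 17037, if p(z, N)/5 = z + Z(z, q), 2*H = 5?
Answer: 9709/2 ≈ 4854.5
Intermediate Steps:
H = 5/2 (H = (½)*5 = 5/2 ≈ 2.5000)
q = -72 (q = -6*(5 + 7) = -6*12 = -72)
Z(S, M) = 5/2 + M + S (Z(S, M) = (S + M) + 5/2 = (M + S) + 5/2 = 5/2 + M + S)
p(z, N) = -695/2 + 10*z (p(z, N) = 5*(z + (5/2 - 72 + z)) = 5*(z + (-139/2 + z)) = 5*(-139/2 + 2*z) = -695/2 + 10*z)
(p(-52, 94) + 22759) - 17037 = ((-695/2 + 10*(-52)) + 22759) - 17037 = ((-695/2 - 520) + 22759) - 17037 = (-1735/2 + 22759) - 17037 = 43783/2 - 17037 = 9709/2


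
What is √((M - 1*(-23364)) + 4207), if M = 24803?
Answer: √52374 ≈ 228.85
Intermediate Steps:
√((M - 1*(-23364)) + 4207) = √((24803 - 1*(-23364)) + 4207) = √((24803 + 23364) + 4207) = √(48167 + 4207) = √52374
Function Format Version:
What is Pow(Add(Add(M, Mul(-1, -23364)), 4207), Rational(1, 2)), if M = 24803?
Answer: Pow(52374, Rational(1, 2)) ≈ 228.85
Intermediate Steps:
Pow(Add(Add(M, Mul(-1, -23364)), 4207), Rational(1, 2)) = Pow(Add(Add(24803, Mul(-1, -23364)), 4207), Rational(1, 2)) = Pow(Add(Add(24803, 23364), 4207), Rational(1, 2)) = Pow(Add(48167, 4207), Rational(1, 2)) = Pow(52374, Rational(1, 2))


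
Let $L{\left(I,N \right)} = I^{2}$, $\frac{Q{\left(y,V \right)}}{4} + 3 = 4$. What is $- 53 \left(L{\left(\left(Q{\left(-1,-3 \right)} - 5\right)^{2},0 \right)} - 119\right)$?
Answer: $6254$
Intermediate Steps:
$Q{\left(y,V \right)} = 4$ ($Q{\left(y,V \right)} = -12 + 4 \cdot 4 = -12 + 16 = 4$)
$- 53 \left(L{\left(\left(Q{\left(-1,-3 \right)} - 5\right)^{2},0 \right)} - 119\right) = - 53 \left(\left(\left(4 - 5\right)^{2}\right)^{2} - 119\right) = - 53 \left(\left(\left(-1\right)^{2}\right)^{2} - 119\right) = - 53 \left(1^{2} - 119\right) = - 53 \left(1 - 119\right) = \left(-53\right) \left(-118\right) = 6254$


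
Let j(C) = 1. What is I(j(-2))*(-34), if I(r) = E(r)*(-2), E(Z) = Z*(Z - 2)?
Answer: -68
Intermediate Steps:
E(Z) = Z*(-2 + Z)
I(r) = -2*r*(-2 + r) (I(r) = (r*(-2 + r))*(-2) = -2*r*(-2 + r))
I(j(-2))*(-34) = (2*1*(2 - 1*1))*(-34) = (2*1*(2 - 1))*(-34) = (2*1*1)*(-34) = 2*(-34) = -68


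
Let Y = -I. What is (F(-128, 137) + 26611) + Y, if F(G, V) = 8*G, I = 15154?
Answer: 10433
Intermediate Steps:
Y = -15154 (Y = -1*15154 = -15154)
(F(-128, 137) + 26611) + Y = (8*(-128) + 26611) - 15154 = (-1024 + 26611) - 15154 = 25587 - 15154 = 10433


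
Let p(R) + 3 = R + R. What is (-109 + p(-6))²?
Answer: 15376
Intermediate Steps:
p(R) = -3 + 2*R (p(R) = -3 + (R + R) = -3 + 2*R)
(-109 + p(-6))² = (-109 + (-3 + 2*(-6)))² = (-109 + (-3 - 12))² = (-109 - 15)² = (-124)² = 15376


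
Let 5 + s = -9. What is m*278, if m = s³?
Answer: -762832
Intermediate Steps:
s = -14 (s = -5 - 9 = -14)
m = -2744 (m = (-14)³ = -2744)
m*278 = -2744*278 = -762832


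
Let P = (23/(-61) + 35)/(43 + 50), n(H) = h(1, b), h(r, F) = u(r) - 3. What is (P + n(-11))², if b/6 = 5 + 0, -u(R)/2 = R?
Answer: 76580001/3575881 ≈ 21.416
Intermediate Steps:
u(R) = -2*R
b = 30 (b = 6*(5 + 0) = 6*5 = 30)
h(r, F) = -3 - 2*r (h(r, F) = -2*r - 3 = -3 - 2*r)
n(H) = -5 (n(H) = -3 - 2*1 = -3 - 2 = -5)
P = 704/1891 (P = (23*(-1/61) + 35)/93 = (-23/61 + 35)*(1/93) = (2112/61)*(1/93) = 704/1891 ≈ 0.37229)
(P + n(-11))² = (704/1891 - 5)² = (-8751/1891)² = 76580001/3575881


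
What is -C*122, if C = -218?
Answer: 26596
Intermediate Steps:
-C*122 = -(-218)*122 = -1*(-26596) = 26596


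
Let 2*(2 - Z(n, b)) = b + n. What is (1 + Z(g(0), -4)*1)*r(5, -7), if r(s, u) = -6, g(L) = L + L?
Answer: -30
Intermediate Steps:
g(L) = 2*L
Z(n, b) = 2 - b/2 - n/2 (Z(n, b) = 2 - (b + n)/2 = 2 + (-b/2 - n/2) = 2 - b/2 - n/2)
(1 + Z(g(0), -4)*1)*r(5, -7) = (1 + (2 - ½*(-4) - 0)*1)*(-6) = (1 + (2 + 2 - ½*0)*1)*(-6) = (1 + (2 + 2 + 0)*1)*(-6) = (1 + 4*1)*(-6) = (1 + 4)*(-6) = 5*(-6) = -30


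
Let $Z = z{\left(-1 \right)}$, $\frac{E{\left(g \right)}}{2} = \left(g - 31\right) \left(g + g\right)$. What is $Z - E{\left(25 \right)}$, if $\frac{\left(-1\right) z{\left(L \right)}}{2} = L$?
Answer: $602$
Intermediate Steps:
$E{\left(g \right)} = 4 g \left(-31 + g\right)$ ($E{\left(g \right)} = 2 \left(g - 31\right) \left(g + g\right) = 2 \left(-31 + g\right) 2 g = 2 \cdot 2 g \left(-31 + g\right) = 4 g \left(-31 + g\right)$)
$z{\left(L \right)} = - 2 L$
$Z = 2$ ($Z = \left(-2\right) \left(-1\right) = 2$)
$Z - E{\left(25 \right)} = 2 - 4 \cdot 25 \left(-31 + 25\right) = 2 - 4 \cdot 25 \left(-6\right) = 2 - -600 = 2 + 600 = 602$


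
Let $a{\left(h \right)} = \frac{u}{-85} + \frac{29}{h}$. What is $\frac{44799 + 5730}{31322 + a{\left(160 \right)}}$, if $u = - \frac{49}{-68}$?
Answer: $\frac{2336460960}{1448337269} \approx 1.6132$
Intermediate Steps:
$u = \frac{49}{68}$ ($u = \left(-49\right) \left(- \frac{1}{68}\right) = \frac{49}{68} \approx 0.72059$)
$a{\left(h \right)} = - \frac{49}{5780} + \frac{29}{h}$ ($a{\left(h \right)} = \frac{49}{68 \left(-85\right)} + \frac{29}{h} = \frac{49}{68} \left(- \frac{1}{85}\right) + \frac{29}{h} = - \frac{49}{5780} + \frac{29}{h}$)
$\frac{44799 + 5730}{31322 + a{\left(160 \right)}} = \frac{44799 + 5730}{31322 - \left(\frac{49}{5780} - \frac{29}{160}\right)} = \frac{50529}{31322 + \left(- \frac{49}{5780} + 29 \cdot \frac{1}{160}\right)} = \frac{50529}{31322 + \left(- \frac{49}{5780} + \frac{29}{160}\right)} = \frac{50529}{31322 + \frac{7989}{46240}} = \frac{50529}{\frac{1448337269}{46240}} = 50529 \cdot \frac{46240}{1448337269} = \frac{2336460960}{1448337269}$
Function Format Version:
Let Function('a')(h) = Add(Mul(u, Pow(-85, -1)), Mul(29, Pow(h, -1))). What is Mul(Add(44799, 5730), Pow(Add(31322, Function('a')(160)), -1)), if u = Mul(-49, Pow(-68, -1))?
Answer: Rational(2336460960, 1448337269) ≈ 1.6132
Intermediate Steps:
u = Rational(49, 68) (u = Mul(-49, Rational(-1, 68)) = Rational(49, 68) ≈ 0.72059)
Function('a')(h) = Add(Rational(-49, 5780), Mul(29, Pow(h, -1))) (Function('a')(h) = Add(Mul(Rational(49, 68), Pow(-85, -1)), Mul(29, Pow(h, -1))) = Add(Mul(Rational(49, 68), Rational(-1, 85)), Mul(29, Pow(h, -1))) = Add(Rational(-49, 5780), Mul(29, Pow(h, -1))))
Mul(Add(44799, 5730), Pow(Add(31322, Function('a')(160)), -1)) = Mul(Add(44799, 5730), Pow(Add(31322, Add(Rational(-49, 5780), Mul(29, Pow(160, -1)))), -1)) = Mul(50529, Pow(Add(31322, Add(Rational(-49, 5780), Mul(29, Rational(1, 160)))), -1)) = Mul(50529, Pow(Add(31322, Add(Rational(-49, 5780), Rational(29, 160))), -1)) = Mul(50529, Pow(Add(31322, Rational(7989, 46240)), -1)) = Mul(50529, Pow(Rational(1448337269, 46240), -1)) = Mul(50529, Rational(46240, 1448337269)) = Rational(2336460960, 1448337269)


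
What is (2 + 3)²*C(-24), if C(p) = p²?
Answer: 14400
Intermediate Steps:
(2 + 3)²*C(-24) = (2 + 3)²*(-24)² = 5²*576 = 25*576 = 14400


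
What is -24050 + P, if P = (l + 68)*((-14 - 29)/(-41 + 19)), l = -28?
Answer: -263690/11 ≈ -23972.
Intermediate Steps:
P = 860/11 (P = (-28 + 68)*((-14 - 29)/(-41 + 19)) = 40*(-43/(-22)) = 40*(-43*(-1/22)) = 40*(43/22) = 860/11 ≈ 78.182)
-24050 + P = -24050 + 860/11 = -263690/11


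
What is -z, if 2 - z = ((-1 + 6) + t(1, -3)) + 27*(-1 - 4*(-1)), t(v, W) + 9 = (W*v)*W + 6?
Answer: 90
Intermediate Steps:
t(v, W) = -3 + v*W² (t(v, W) = -9 + ((W*v)*W + 6) = -9 + (v*W² + 6) = -9 + (6 + v*W²) = -3 + v*W²)
z = -90 (z = 2 - (((-1 + 6) + (-3 + 1*(-3)²)) + 27*(-1 - 4*(-1))) = 2 - ((5 + (-3 + 1*9)) + 27*(-1 + 4)) = 2 - ((5 + (-3 + 9)) + 27*3) = 2 - ((5 + 6) + 81) = 2 - (11 + 81) = 2 - 1*92 = 2 - 92 = -90)
-z = -1*(-90) = 90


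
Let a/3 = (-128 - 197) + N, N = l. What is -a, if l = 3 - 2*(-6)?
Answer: 930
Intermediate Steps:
l = 15 (l = 3 + 12 = 15)
N = 15
a = -930 (a = 3*((-128 - 197) + 15) = 3*(-325 + 15) = 3*(-310) = -930)
-a = -1*(-930) = 930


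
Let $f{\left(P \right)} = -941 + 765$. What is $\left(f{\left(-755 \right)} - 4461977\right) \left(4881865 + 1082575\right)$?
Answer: $-26614243839320$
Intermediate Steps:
$f{\left(P \right)} = -176$
$\left(f{\left(-755 \right)} - 4461977\right) \left(4881865 + 1082575\right) = \left(-176 - 4461977\right) \left(4881865 + 1082575\right) = \left(-4462153\right) 5964440 = -26614243839320$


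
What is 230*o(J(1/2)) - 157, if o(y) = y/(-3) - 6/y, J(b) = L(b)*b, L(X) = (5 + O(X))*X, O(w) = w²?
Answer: -73307/56 ≈ -1309.1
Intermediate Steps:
L(X) = X*(5 + X²) (L(X) = (5 + X²)*X = X*(5 + X²))
J(b) = b²*(5 + b²) (J(b) = (b*(5 + b²))*b = b²*(5 + b²))
o(y) = -6/y - y/3 (o(y) = y*(-⅓) - 6/y = -y/3 - 6/y = -6/y - y/3)
230*o(J(1/2)) - 157 = 230*(-6*4/(5 + (1/2)²) - (1/2)²*(5 + (1/2)²)/3) - 157 = 230*(-6*4/(5 + (1*(½))²) - (1*(½))²*(5 + (1*(½))²)/3) - 157 = 230*(-6*4/(5 + (½)²) - (½)²*(5 + (½)²)/3) - 157 = 230*(-6*4/(5 + ¼) - (5 + ¼)/12) - 157 = 230*(-6/((¼)*(21/4)) - 21/(12*4)) - 157 = 230*(-6/21/16 - ⅓*21/16) - 157 = 230*(-6*16/21 - 7/16) - 157 = 230*(-32/7 - 7/16) - 157 = 230*(-561/112) - 157 = -64515/56 - 157 = -73307/56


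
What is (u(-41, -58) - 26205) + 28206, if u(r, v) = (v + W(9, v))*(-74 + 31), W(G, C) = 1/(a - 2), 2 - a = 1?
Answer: 4538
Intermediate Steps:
a = 1 (a = 2 - 1*1 = 2 - 1 = 1)
W(G, C) = -1 (W(G, C) = 1/(1 - 2) = 1/(-1) = -1)
u(r, v) = 43 - 43*v (u(r, v) = (v - 1)*(-74 + 31) = (-1 + v)*(-43) = 43 - 43*v)
(u(-41, -58) - 26205) + 28206 = ((43 - 43*(-58)) - 26205) + 28206 = ((43 + 2494) - 26205) + 28206 = (2537 - 26205) + 28206 = -23668 + 28206 = 4538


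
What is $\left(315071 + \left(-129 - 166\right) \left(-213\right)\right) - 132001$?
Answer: $245905$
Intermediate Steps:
$\left(315071 + \left(-129 - 166\right) \left(-213\right)\right) - 132001 = \left(315071 - -62835\right) - 132001 = \left(315071 + 62835\right) - 132001 = 377906 - 132001 = 245905$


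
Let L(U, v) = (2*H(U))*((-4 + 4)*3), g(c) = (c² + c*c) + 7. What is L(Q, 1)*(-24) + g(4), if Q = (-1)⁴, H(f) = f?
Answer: 39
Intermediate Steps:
Q = 1
g(c) = 7 + 2*c² (g(c) = (c² + c²) + 7 = 2*c² + 7 = 7 + 2*c²)
L(U, v) = 0 (L(U, v) = (2*U)*((-4 + 4)*3) = (2*U)*(0*3) = (2*U)*0 = 0)
L(Q, 1)*(-24) + g(4) = 0*(-24) + (7 + 2*4²) = 0 + (7 + 2*16) = 0 + (7 + 32) = 0 + 39 = 39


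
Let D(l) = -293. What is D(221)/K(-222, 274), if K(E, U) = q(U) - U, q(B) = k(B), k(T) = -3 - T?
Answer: 293/551 ≈ 0.53176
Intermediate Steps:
q(B) = -3 - B
K(E, U) = -3 - 2*U (K(E, U) = (-3 - U) - U = -3 - 2*U)
D(221)/K(-222, 274) = -293/(-3 - 2*274) = -293/(-3 - 548) = -293/(-551) = -293*(-1/551) = 293/551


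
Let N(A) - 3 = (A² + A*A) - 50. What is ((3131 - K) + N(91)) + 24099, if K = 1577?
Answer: 42168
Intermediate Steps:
N(A) = -47 + 2*A² (N(A) = 3 + ((A² + A*A) - 50) = 3 + ((A² + A²) - 50) = 3 + (2*A² - 50) = 3 + (-50 + 2*A²) = -47 + 2*A²)
((3131 - K) + N(91)) + 24099 = ((3131 - 1*1577) + (-47 + 2*91²)) + 24099 = ((3131 - 1577) + (-47 + 2*8281)) + 24099 = (1554 + (-47 + 16562)) + 24099 = (1554 + 16515) + 24099 = 18069 + 24099 = 42168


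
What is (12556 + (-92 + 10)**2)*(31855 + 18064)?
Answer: 962438320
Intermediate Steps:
(12556 + (-92 + 10)**2)*(31855 + 18064) = (12556 + (-82)**2)*49919 = (12556 + 6724)*49919 = 19280*49919 = 962438320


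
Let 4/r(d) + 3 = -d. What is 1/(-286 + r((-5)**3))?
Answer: -61/17444 ≈ -0.0034969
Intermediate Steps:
r(d) = 4/(-3 - d)
1/(-286 + r((-5)**3)) = 1/(-286 - 4/(3 + (-5)**3)) = 1/(-286 - 4/(3 - 125)) = 1/(-286 - 4/(-122)) = 1/(-286 - 4*(-1/122)) = 1/(-286 + 2/61) = 1/(-17444/61) = -61/17444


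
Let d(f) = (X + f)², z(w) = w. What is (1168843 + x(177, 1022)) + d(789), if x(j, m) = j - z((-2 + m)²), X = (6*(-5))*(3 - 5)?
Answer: 849421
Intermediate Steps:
X = 60 (X = -30*(-2) = 60)
d(f) = (60 + f)²
x(j, m) = j - (-2 + m)²
(1168843 + x(177, 1022)) + d(789) = (1168843 + (177 - (-2 + 1022)²)) + (60 + 789)² = (1168843 + (177 - 1*1020²)) + 849² = (1168843 + (177 - 1*1040400)) + 720801 = (1168843 + (177 - 1040400)) + 720801 = (1168843 - 1040223) + 720801 = 128620 + 720801 = 849421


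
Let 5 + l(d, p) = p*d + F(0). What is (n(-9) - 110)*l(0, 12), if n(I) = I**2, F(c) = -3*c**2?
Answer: 145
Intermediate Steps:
l(d, p) = -5 + d*p (l(d, p) = -5 + (p*d - 3*0**2) = -5 + (d*p - 3*0) = -5 + (d*p + 0) = -5 + d*p)
(n(-9) - 110)*l(0, 12) = ((-9)**2 - 110)*(-5 + 0*12) = (81 - 110)*(-5 + 0) = -29*(-5) = 145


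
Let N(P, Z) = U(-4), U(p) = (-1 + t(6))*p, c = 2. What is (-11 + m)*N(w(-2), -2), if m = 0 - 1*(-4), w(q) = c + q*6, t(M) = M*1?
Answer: 140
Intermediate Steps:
t(M) = M
w(q) = 2 + 6*q (w(q) = 2 + q*6 = 2 + 6*q)
U(p) = 5*p (U(p) = (-1 + 6)*p = 5*p)
N(P, Z) = -20 (N(P, Z) = 5*(-4) = -20)
m = 4 (m = 0 + 4 = 4)
(-11 + m)*N(w(-2), -2) = (-11 + 4)*(-20) = -7*(-20) = 140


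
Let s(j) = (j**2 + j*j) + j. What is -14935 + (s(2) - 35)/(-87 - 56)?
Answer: -2135680/143 ≈ -14935.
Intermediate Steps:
s(j) = j + 2*j**2 (s(j) = (j**2 + j**2) + j = 2*j**2 + j = j + 2*j**2)
-14935 + (s(2) - 35)/(-87 - 56) = -14935 + (2*(1 + 2*2) - 35)/(-87 - 56) = -14935 + (2*(1 + 4) - 35)/(-143) = -14935 - (2*5 - 35)/143 = -14935 - (10 - 35)/143 = -14935 - 1/143*(-25) = -14935 + 25/143 = -2135680/143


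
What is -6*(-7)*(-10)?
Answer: -420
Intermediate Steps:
-6*(-7)*(-10) = 42*(-10) = -420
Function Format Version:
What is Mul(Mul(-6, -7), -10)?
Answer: -420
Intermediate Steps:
Mul(Mul(-6, -7), -10) = Mul(42, -10) = -420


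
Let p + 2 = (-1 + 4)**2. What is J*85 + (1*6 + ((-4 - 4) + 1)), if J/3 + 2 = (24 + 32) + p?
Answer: 15554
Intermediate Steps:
p = 7 (p = -2 + (-1 + 4)**2 = -2 + 3**2 = -2 + 9 = 7)
J = 183 (J = -6 + 3*((24 + 32) + 7) = -6 + 3*(56 + 7) = -6 + 3*63 = -6 + 189 = 183)
J*85 + (1*6 + ((-4 - 4) + 1)) = 183*85 + (1*6 + ((-4 - 4) + 1)) = 15555 + (6 + (-8 + 1)) = 15555 + (6 - 7) = 15555 - 1 = 15554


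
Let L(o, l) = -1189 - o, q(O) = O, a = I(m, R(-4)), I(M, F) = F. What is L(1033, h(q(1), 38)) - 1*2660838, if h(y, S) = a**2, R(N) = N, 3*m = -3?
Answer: -2663060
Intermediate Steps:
m = -1 (m = (1/3)*(-3) = -1)
a = -4
h(y, S) = 16 (h(y, S) = (-4)**2 = 16)
L(1033, h(q(1), 38)) - 1*2660838 = (-1189 - 1*1033) - 1*2660838 = (-1189 - 1033) - 2660838 = -2222 - 2660838 = -2663060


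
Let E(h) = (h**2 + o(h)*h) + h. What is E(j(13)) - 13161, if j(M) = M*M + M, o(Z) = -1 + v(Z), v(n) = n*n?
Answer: 6048531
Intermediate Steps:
v(n) = n**2
o(Z) = -1 + Z**2
j(M) = M + M**2 (j(M) = M**2 + M = M + M**2)
E(h) = h + h**2 + h*(-1 + h**2) (E(h) = (h**2 + (-1 + h**2)*h) + h = (h**2 + h*(-1 + h**2)) + h = h + h**2 + h*(-1 + h**2))
E(j(13)) - 13161 = (13*(1 + 13))**2*(1 + 13*(1 + 13)) - 13161 = (13*14)**2*(1 + 13*14) - 13161 = 182**2*(1 + 182) - 13161 = 33124*183 - 13161 = 6061692 - 13161 = 6048531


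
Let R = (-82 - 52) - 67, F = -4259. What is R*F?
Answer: 856059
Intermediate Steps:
R = -201 (R = -134 - 67 = -201)
R*F = -201*(-4259) = 856059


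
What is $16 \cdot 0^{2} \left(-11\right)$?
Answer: $0$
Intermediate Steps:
$16 \cdot 0^{2} \left(-11\right) = 16 \cdot 0 \left(-11\right) = 0 \left(-11\right) = 0$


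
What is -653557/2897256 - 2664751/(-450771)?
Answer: 2475287093603/435332994792 ≈ 5.6860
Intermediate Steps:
-653557/2897256 - 2664751/(-450771) = -653557*1/2897256 - 2664751*(-1/450771) = -653557/2897256 + 2664751/450771 = 2475287093603/435332994792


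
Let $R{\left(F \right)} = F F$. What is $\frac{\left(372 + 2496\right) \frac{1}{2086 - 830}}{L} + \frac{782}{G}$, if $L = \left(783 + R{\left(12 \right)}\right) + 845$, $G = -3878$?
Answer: $- \frac{216165265}{1078875112} \approx -0.20036$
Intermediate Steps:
$R{\left(F \right)} = F^{2}$
$L = 1772$ ($L = \left(783 + 12^{2}\right) + 845 = \left(783 + 144\right) + 845 = 927 + 845 = 1772$)
$\frac{\left(372 + 2496\right) \frac{1}{2086 - 830}}{L} + \frac{782}{G} = \frac{\left(372 + 2496\right) \frac{1}{2086 - 830}}{1772} + \frac{782}{-3878} = \frac{2868}{1256} \cdot \frac{1}{1772} + 782 \left(- \frac{1}{3878}\right) = 2868 \cdot \frac{1}{1256} \cdot \frac{1}{1772} - \frac{391}{1939} = \frac{717}{314} \cdot \frac{1}{1772} - \frac{391}{1939} = \frac{717}{556408} - \frac{391}{1939} = - \frac{216165265}{1078875112}$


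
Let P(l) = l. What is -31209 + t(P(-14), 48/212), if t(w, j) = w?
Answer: -31223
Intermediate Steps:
-31209 + t(P(-14), 48/212) = -31209 - 14 = -31223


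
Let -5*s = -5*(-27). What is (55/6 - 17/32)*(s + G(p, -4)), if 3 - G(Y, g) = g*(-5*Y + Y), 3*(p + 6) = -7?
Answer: 33989/36 ≈ 944.14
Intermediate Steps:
p = -25/3 (p = -6 + (⅓)*(-7) = -6 - 7/3 = -25/3 ≈ -8.3333)
s = -27 (s = -(-1)*(-27) = -⅕*135 = -27)
G(Y, g) = 3 + 4*Y*g (G(Y, g) = 3 - g*(-5*Y + Y) = 3 - g*(-4*Y) = 3 - (-4)*Y*g = 3 + 4*Y*g)
(55/6 - 17/32)*(s + G(p, -4)) = (55/6 - 17/32)*(-27 + (3 + 4*(-25/3)*(-4))) = (55*(⅙) - 17*1/32)*(-27 + (3 + 400/3)) = (55/6 - 17/32)*(-27 + 409/3) = (829/96)*(328/3) = 33989/36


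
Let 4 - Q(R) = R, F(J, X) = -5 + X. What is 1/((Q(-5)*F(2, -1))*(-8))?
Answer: 1/432 ≈ 0.0023148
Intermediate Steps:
Q(R) = 4 - R
1/((Q(-5)*F(2, -1))*(-8)) = 1/(((4 - 1*(-5))*(-5 - 1))*(-8)) = 1/(((4 + 5)*(-6))*(-8)) = 1/((9*(-6))*(-8)) = 1/(-54*(-8)) = 1/432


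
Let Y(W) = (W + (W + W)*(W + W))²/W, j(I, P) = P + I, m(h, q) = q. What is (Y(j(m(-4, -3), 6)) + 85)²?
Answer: 350464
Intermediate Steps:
j(I, P) = I + P
Y(W) = (W + 4*W²)²/W (Y(W) = (W + (2*W)*(2*W))²/W = (W + 4*W²)²/W)
(Y(j(m(-4, -3), 6)) + 85)² = ((-3 + 6)*(1 + 4*(-3 + 6))² + 85)² = (3*(1 + 4*3)² + 85)² = (3*(1 + 12)² + 85)² = (3*13² + 85)² = (3*169 + 85)² = (507 + 85)² = 592² = 350464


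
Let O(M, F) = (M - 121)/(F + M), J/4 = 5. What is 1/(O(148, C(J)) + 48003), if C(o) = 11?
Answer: 53/2544168 ≈ 2.0832e-5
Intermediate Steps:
J = 20 (J = 4*5 = 20)
O(M, F) = (-121 + M)/(F + M)
1/(O(148, C(J)) + 48003) = 1/((-121 + 148)/(11 + 148) + 48003) = 1/(27/159 + 48003) = 1/((1/159)*27 + 48003) = 1/(9/53 + 48003) = 1/(2544168/53) = 53/2544168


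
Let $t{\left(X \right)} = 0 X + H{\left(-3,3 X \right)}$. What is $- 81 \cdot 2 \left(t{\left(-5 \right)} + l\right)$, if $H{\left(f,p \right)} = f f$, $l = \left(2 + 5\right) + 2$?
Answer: $-2916$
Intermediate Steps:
$l = 9$ ($l = 7 + 2 = 9$)
$H{\left(f,p \right)} = f^{2}$
$t{\left(X \right)} = 9$ ($t{\left(X \right)} = 0 X + \left(-3\right)^{2} = 0 + 9 = 9$)
$- 81 \cdot 2 \left(t{\left(-5 \right)} + l\right) = - 81 \cdot 2 \left(9 + 9\right) = - 81 \cdot 2 \cdot 18 = \left(-81\right) 36 = -2916$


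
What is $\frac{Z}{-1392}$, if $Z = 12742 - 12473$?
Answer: $- \frac{269}{1392} \approx -0.19325$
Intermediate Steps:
$Z = 269$
$\frac{Z}{-1392} = \frac{269}{-1392} = 269 \left(- \frac{1}{1392}\right) = - \frac{269}{1392}$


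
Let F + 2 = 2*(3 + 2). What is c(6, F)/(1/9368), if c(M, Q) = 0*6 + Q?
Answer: 74944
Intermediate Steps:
F = 8 (F = -2 + 2*(3 + 2) = -2 + 2*5 = -2 + 10 = 8)
c(M, Q) = Q (c(M, Q) = 0 + Q = Q)
c(6, F)/(1/9368) = 8/(1/9368) = 8*9368 = 74944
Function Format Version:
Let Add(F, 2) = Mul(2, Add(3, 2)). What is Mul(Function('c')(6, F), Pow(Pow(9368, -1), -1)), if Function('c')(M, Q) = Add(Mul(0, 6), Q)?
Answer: 74944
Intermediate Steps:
F = 8 (F = Add(-2, Mul(2, Add(3, 2))) = Add(-2, Mul(2, 5)) = Add(-2, 10) = 8)
Function('c')(M, Q) = Q (Function('c')(M, Q) = Add(0, Q) = Q)
Mul(Function('c')(6, F), Pow(Pow(9368, -1), -1)) = Mul(8, Pow(Pow(9368, -1), -1)) = Mul(8, Pow(Rational(1, 9368), -1)) = Mul(8, 9368) = 74944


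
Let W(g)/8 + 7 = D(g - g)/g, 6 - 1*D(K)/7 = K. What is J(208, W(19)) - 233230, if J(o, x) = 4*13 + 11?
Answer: -233167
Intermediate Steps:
D(K) = 42 - 7*K
W(g) = -56 + 336/g (W(g) = -56 + 8*((42 - 7*(g - g))/g) = -56 + 8*((42 - 7*0)/g) = -56 + 8*((42 + 0)/g) = -56 + 8*(42/g) = -56 + 336/g)
J(o, x) = 63 (J(o, x) = 52 + 11 = 63)
J(208, W(19)) - 233230 = 63 - 233230 = -233167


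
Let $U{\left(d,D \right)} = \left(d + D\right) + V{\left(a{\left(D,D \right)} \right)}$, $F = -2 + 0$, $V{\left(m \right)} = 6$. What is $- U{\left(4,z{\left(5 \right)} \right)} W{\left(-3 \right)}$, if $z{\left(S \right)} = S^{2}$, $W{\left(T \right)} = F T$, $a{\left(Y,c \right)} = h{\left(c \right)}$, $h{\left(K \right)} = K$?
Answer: $-210$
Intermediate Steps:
$a{\left(Y,c \right)} = c$
$F = -2$
$W{\left(T \right)} = - 2 T$
$U{\left(d,D \right)} = 6 + D + d$ ($U{\left(d,D \right)} = \left(d + D\right) + 6 = \left(D + d\right) + 6 = 6 + D + d$)
$- U{\left(4,z{\left(5 \right)} \right)} W{\left(-3 \right)} = - (6 + 5^{2} + 4) \left(\left(-2\right) \left(-3\right)\right) = - (6 + 25 + 4) 6 = \left(-1\right) 35 \cdot 6 = \left(-35\right) 6 = -210$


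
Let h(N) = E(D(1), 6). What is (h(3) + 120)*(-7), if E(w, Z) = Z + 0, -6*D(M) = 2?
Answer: -882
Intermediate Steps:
D(M) = -⅓ (D(M) = -⅙*2 = -⅓)
E(w, Z) = Z
h(N) = 6
(h(3) + 120)*(-7) = (6 + 120)*(-7) = 126*(-7) = -882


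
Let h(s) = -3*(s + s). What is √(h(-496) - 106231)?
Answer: I*√103255 ≈ 321.33*I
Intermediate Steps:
h(s) = -6*s
√(h(-496) - 106231) = √(-6*(-496) - 106231) = √(2976 - 106231) = √(-103255) = I*√103255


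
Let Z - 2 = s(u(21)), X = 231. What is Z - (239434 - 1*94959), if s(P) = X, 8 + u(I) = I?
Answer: -144242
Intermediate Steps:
u(I) = -8 + I
s(P) = 231
Z = 233 (Z = 2 + 231 = 233)
Z - (239434 - 1*94959) = 233 - (239434 - 1*94959) = 233 - (239434 - 94959) = 233 - 1*144475 = 233 - 144475 = -144242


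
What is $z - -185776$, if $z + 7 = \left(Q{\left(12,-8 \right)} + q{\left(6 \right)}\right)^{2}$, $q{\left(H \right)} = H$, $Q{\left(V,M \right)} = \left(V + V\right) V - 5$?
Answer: $269290$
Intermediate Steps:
$Q{\left(V,M \right)} = -5 + 2 V^{2}$ ($Q{\left(V,M \right)} = 2 V V - 5 = 2 V^{2} - 5 = -5 + 2 V^{2}$)
$z = 83514$ ($z = -7 + \left(\left(-5 + 2 \cdot 12^{2}\right) + 6\right)^{2} = -7 + \left(\left(-5 + 2 \cdot 144\right) + 6\right)^{2} = -7 + \left(\left(-5 + 288\right) + 6\right)^{2} = -7 + \left(283 + 6\right)^{2} = -7 + 289^{2} = -7 + 83521 = 83514$)
$z - -185776 = 83514 - -185776 = 83514 + 185776 = 269290$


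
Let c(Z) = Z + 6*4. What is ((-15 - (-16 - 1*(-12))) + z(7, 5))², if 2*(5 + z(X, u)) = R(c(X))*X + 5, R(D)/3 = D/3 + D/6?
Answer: 356409/16 ≈ 22276.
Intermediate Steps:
c(Z) = 24 + Z (c(Z) = Z + 24 = 24 + Z)
R(D) = 3*D/2 (R(D) = 3*(D/3 + D/6) = 3*(D/2) = 3*D/2)
z(X, u) = -5/2 + X*(36 + 3*X/2)/2 (z(X, u) = -5 + ((3*(24 + X)/2)*X + 5)/2 = -5 + ((36 + 3*X/2)*X + 5)/2 = -5 + (X*(36 + 3*X/2) + 5)/2 = -5 + (5 + X*(36 + 3*X/2))/2 = -5 + (5/2 + X*(36 + 3*X/2)/2) = -5/2 + X*(36 + 3*X/2)/2)
((-15 - (-16 - 1*(-12))) + z(7, 5))² = ((-15 - (-16 - 1*(-12))) + (-5/2 + (¾)*7*(24 + 7)))² = ((-15 - (-16 + 12)) + (-5/2 + (¾)*7*31))² = ((-15 - 1*(-4)) + (-5/2 + 651/4))² = ((-15 + 4) + 641/4)² = (-11 + 641/4)² = (597/4)² = 356409/16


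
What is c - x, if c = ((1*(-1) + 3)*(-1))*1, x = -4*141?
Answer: 562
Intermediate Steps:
x = -564
c = -2 (c = ((-1 + 3)*(-1))*1 = (2*(-1))*1 = -2*1 = -2)
c - x = -2 - 1*(-564) = -2 + 564 = 562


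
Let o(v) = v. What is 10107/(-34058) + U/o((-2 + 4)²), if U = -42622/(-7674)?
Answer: 285343901/261361092 ≈ 1.0918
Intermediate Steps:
U = 21311/3837 (U = -42622*(-1/7674) = 21311/3837 ≈ 5.5541)
10107/(-34058) + U/o((-2 + 4)²) = 10107/(-34058) + 21311/(3837*((-2 + 4)²)) = 10107*(-1/34058) + 21311/(3837*(2²)) = -10107/34058 + (21311/3837)/4 = -10107/34058 + (21311/3837)*(¼) = -10107/34058 + 21311/15348 = 285343901/261361092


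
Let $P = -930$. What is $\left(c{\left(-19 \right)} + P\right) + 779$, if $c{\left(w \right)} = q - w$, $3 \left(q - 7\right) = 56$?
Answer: $- \frac{319}{3} \approx -106.33$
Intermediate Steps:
$q = \frac{77}{3}$ ($q = 7 + \frac{1}{3} \cdot 56 = 7 + \frac{56}{3} = \frac{77}{3} \approx 25.667$)
$c{\left(w \right)} = \frac{77}{3} - w$
$\left(c{\left(-19 \right)} + P\right) + 779 = \left(\left(\frac{77}{3} - -19\right) - 930\right) + 779 = \left(\left(\frac{77}{3} + 19\right) - 930\right) + 779 = \left(\frac{134}{3} - 930\right) + 779 = - \frac{2656}{3} + 779 = - \frac{319}{3}$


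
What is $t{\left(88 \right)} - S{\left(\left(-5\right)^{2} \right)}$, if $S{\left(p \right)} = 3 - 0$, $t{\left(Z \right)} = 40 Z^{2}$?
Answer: $309757$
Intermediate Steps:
$S{\left(p \right)} = 3$ ($S{\left(p \right)} = 3 + 0 = 3$)
$t{\left(88 \right)} - S{\left(\left(-5\right)^{2} \right)} = 40 \cdot 88^{2} - 3 = 40 \cdot 7744 - 3 = 309760 - 3 = 309757$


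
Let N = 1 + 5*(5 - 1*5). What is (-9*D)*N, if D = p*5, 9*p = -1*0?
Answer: 0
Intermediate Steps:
N = 1 (N = 1 + 5*(5 - 5) = 1 + 5*0 = 1 + 0 = 1)
p = 0 (p = (-1*0)/9 = (1/9)*0 = 0)
D = 0 (D = 0*5 = 0)
(-9*D)*N = -9*0*1 = 0*1 = 0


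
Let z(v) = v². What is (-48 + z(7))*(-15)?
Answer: -15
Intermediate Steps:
(-48 + z(7))*(-15) = (-48 + 7²)*(-15) = (-48 + 49)*(-15) = 1*(-15) = -15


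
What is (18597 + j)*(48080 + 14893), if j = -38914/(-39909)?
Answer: 15580078287717/13303 ≈ 1.1712e+9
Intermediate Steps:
j = 38914/39909 (j = -38914*(-1/39909) = 38914/39909 ≈ 0.97507)
(18597 + j)*(48080 + 14893) = (18597 + 38914/39909)*(48080 + 14893) = (742226587/39909)*62973 = 15580078287717/13303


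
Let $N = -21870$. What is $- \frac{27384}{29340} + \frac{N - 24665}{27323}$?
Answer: $- \frac{1080547}{409845} \approx -2.6365$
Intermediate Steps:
$- \frac{27384}{29340} + \frac{N - 24665}{27323} = - \frac{27384}{29340} + \frac{-21870 - 24665}{27323} = \left(-27384\right) \frac{1}{29340} - \frac{46535}{27323} = - \frac{14}{15} - \frac{46535}{27323} = - \frac{1080547}{409845}$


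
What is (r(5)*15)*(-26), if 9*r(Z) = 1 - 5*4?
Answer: 2470/3 ≈ 823.33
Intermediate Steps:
r(Z) = -19/9 (r(Z) = (1 - 5*4)/9 = (1 - 20)/9 = (⅑)*(-19) = -19/9)
(r(5)*15)*(-26) = -19/9*15*(-26) = -95/3*(-26) = 2470/3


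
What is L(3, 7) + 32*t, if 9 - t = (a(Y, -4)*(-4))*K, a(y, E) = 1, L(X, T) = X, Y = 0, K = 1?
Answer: 419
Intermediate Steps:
t = 13 (t = 9 - 1*(-4) = 9 + 4 = 13)
L(3, 7) + 32*t = 3 + 32*13 = 3 + 416 = 419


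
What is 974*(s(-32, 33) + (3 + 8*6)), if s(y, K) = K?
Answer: 81816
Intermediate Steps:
974*(s(-32, 33) + (3 + 8*6)) = 974*(33 + (3 + 8*6)) = 974*(33 + (3 + 48)) = 974*(33 + 51) = 974*84 = 81816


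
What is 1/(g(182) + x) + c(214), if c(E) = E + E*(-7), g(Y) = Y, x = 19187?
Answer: -24869795/19369 ≈ -1284.0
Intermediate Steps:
c(E) = -6*E (c(E) = E - 7*E = -6*E)
1/(g(182) + x) + c(214) = 1/(182 + 19187) - 6*214 = 1/19369 - 1284 = -24869795/19369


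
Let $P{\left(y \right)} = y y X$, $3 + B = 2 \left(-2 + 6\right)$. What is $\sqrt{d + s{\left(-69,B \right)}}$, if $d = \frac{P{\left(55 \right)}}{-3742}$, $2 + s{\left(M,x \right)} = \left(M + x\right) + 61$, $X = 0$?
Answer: $i \sqrt{5} \approx 2.2361 i$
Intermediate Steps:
$B = 5$ ($B = -3 + 2 \left(-2 + 6\right) = -3 + 2 \cdot 4 = -3 + 8 = 5$)
$P{\left(y \right)} = 0$ ($P{\left(y \right)} = y y 0 = y^{2} \cdot 0 = 0$)
$s{\left(M,x \right)} = 59 + M + x$ ($s{\left(M,x \right)} = -2 + \left(\left(M + x\right) + 61\right) = -2 + \left(61 + M + x\right) = 59 + M + x$)
$d = 0$ ($d = \frac{0}{-3742} = 0 \left(- \frac{1}{3742}\right) = 0$)
$\sqrt{d + s{\left(-69,B \right)}} = \sqrt{0 + \left(59 - 69 + 5\right)} = \sqrt{0 - 5} = \sqrt{-5} = i \sqrt{5}$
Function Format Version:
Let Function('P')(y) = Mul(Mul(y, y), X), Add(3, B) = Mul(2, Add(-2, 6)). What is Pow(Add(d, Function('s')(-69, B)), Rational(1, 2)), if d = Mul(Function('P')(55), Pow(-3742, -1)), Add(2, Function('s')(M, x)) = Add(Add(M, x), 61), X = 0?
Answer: Mul(I, Pow(5, Rational(1, 2))) ≈ Mul(2.2361, I)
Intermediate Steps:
B = 5 (B = Add(-3, Mul(2, Add(-2, 6))) = Add(-3, Mul(2, 4)) = Add(-3, 8) = 5)
Function('P')(y) = 0 (Function('P')(y) = Mul(Mul(y, y), 0) = Mul(Pow(y, 2), 0) = 0)
Function('s')(M, x) = Add(59, M, x) (Function('s')(M, x) = Add(-2, Add(Add(M, x), 61)) = Add(-2, Add(61, M, x)) = Add(59, M, x))
d = 0 (d = Mul(0, Pow(-3742, -1)) = Mul(0, Rational(-1, 3742)) = 0)
Pow(Add(d, Function('s')(-69, B)), Rational(1, 2)) = Pow(Add(0, Add(59, -69, 5)), Rational(1, 2)) = Pow(Add(0, -5), Rational(1, 2)) = Pow(-5, Rational(1, 2)) = Mul(I, Pow(5, Rational(1, 2)))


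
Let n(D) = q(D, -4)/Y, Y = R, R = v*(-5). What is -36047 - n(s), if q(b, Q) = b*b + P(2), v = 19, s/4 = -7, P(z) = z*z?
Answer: -3423677/95 ≈ -36039.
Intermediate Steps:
P(z) = z**2
s = -28 (s = 4*(-7) = -28)
q(b, Q) = 4 + b**2 (q(b, Q) = b*b + 2**2 = b**2 + 4 = 4 + b**2)
R = -95 (R = 19*(-5) = -95)
Y = -95
n(D) = -4/95 - D**2/95 (n(D) = (4 + D**2)/(-95) = (4 + D**2)*(-1/95) = -4/95 - D**2/95)
-36047 - n(s) = -36047 - (-4/95 - 1/95*(-28)**2) = -36047 - (-4/95 - 1/95*784) = -36047 - (-4/95 - 784/95) = -36047 - 1*(-788/95) = -36047 + 788/95 = -3423677/95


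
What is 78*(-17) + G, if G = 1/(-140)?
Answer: -185641/140 ≈ -1326.0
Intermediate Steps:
G = -1/140 ≈ -0.0071429
78*(-17) + G = 78*(-17) - 1/140 = -1326 - 1/140 = -185641/140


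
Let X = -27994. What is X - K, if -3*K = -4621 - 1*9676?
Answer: -98279/3 ≈ -32760.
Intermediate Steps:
K = 14297/3 (K = -(-4621 - 1*9676)/3 = -(-4621 - 9676)/3 = -⅓*(-14297) = 14297/3 ≈ 4765.7)
X - K = -27994 - 1*14297/3 = -27994 - 14297/3 = -98279/3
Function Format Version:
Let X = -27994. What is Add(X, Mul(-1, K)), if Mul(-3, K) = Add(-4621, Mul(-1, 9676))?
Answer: Rational(-98279, 3) ≈ -32760.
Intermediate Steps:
K = Rational(14297, 3) (K = Mul(Rational(-1, 3), Add(-4621, Mul(-1, 9676))) = Mul(Rational(-1, 3), Add(-4621, -9676)) = Mul(Rational(-1, 3), -14297) = Rational(14297, 3) ≈ 4765.7)
Add(X, Mul(-1, K)) = Add(-27994, Mul(-1, Rational(14297, 3))) = Add(-27994, Rational(-14297, 3)) = Rational(-98279, 3)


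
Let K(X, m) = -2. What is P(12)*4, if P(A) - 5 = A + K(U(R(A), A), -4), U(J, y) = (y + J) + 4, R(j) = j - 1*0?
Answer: 60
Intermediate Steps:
R(j) = j (R(j) = j + 0 = j)
U(J, y) = 4 + J + y (U(J, y) = (J + y) + 4 = 4 + J + y)
P(A) = 3 + A (P(A) = 5 + (A - 2) = 5 + (-2 + A) = 3 + A)
P(12)*4 = (3 + 12)*4 = 15*4 = 60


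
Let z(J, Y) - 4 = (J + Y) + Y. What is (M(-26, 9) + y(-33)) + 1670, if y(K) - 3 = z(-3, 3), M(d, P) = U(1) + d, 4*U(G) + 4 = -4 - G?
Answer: 6607/4 ≈ 1651.8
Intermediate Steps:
U(G) = -2 - G/4 (U(G) = -1 + (-4 - G)/4 = -1 + (-1 - G/4) = -2 - G/4)
M(d, P) = -9/4 + d (M(d, P) = (-2 - ¼*1) + d = (-2 - ¼) + d = -9/4 + d)
z(J, Y) = 4 + J + 2*Y (z(J, Y) = 4 + ((J + Y) + Y) = 4 + (J + 2*Y) = 4 + J + 2*Y)
y(K) = 10 (y(K) = 3 + (4 - 3 + 2*3) = 3 + (4 - 3 + 6) = 3 + 7 = 10)
(M(-26, 9) + y(-33)) + 1670 = ((-9/4 - 26) + 10) + 1670 = (-113/4 + 10) + 1670 = -73/4 + 1670 = 6607/4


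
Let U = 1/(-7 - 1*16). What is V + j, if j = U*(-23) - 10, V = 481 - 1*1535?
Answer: -1063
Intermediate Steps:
V = -1054 (V = 481 - 1535 = -1054)
U = -1/23 (U = 1/(-7 - 16) = 1/(-23) = -1/23 ≈ -0.043478)
j = -9 (j = -1/23*(-23) - 10 = 1 - 10 = -9)
V + j = -1054 - 9 = -1063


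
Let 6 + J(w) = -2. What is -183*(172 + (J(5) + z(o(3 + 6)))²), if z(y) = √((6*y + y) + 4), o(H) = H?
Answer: -55449 + 2928*√67 ≈ -31482.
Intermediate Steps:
J(w) = -8 (J(w) = -6 - 2 = -8)
z(y) = √(4 + 7*y) (z(y) = √(7*y + 4) = √(4 + 7*y))
-183*(172 + (J(5) + z(o(3 + 6)))²) = -183*(172 + (-8 + √(4 + 7*(3 + 6)))²) = -183*(172 + (-8 + √(4 + 7*9))²) = -183*(172 + (-8 + √(4 + 63))²) = -183*(172 + (-8 + √67)²) = -31476 - 183*(-8 + √67)²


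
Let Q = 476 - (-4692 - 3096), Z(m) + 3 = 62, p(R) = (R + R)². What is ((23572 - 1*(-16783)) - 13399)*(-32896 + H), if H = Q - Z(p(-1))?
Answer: -665570596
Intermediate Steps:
p(R) = 4*R² (p(R) = (2*R)² = 4*R²)
Z(m) = 59 (Z(m) = -3 + 62 = 59)
Q = 8264 (Q = 476 - 1*(-7788) = 476 + 7788 = 8264)
H = 8205 (H = 8264 - 1*59 = 8264 - 59 = 8205)
((23572 - 1*(-16783)) - 13399)*(-32896 + H) = ((23572 - 1*(-16783)) - 13399)*(-32896 + 8205) = ((23572 + 16783) - 13399)*(-24691) = (40355 - 13399)*(-24691) = 26956*(-24691) = -665570596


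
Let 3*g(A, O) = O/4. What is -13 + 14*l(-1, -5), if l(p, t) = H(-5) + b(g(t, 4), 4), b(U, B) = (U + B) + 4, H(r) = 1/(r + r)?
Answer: 1534/15 ≈ 102.27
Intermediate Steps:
g(A, O) = O/12 (g(A, O) = (O/4)/3 = O/12)
H(r) = 1/(2*r)
b(U, B) = 4 + B + U (b(U, B) = (B + U) + 4 = 4 + B + U)
l(p, t) = 247/30 (l(p, t) = (½)/(-5) + (4 + 4 + (1/12)*4) = (½)*(-⅕) + (4 + 4 + ⅓) = -⅒ + 25/3 = 247/30)
-13 + 14*l(-1, -5) = -13 + 14*(247/30) = -13 + 1729/15 = 1534/15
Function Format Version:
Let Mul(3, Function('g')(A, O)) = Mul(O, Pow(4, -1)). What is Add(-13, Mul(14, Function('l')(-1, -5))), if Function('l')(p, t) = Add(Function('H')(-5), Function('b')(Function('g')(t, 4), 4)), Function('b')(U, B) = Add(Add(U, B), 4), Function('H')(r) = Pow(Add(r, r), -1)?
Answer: Rational(1534, 15) ≈ 102.27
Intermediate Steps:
Function('g')(A, O) = Mul(Rational(1, 12), O) (Function('g')(A, O) = Mul(Rational(1, 3), Mul(O, Pow(4, -1))) = Mul(Rational(1, 3), Mul(O, Rational(1, 4))) = Mul(Rational(1, 3), Mul(Rational(1, 4), O)) = Mul(Rational(1, 12), O))
Function('H')(r) = Mul(Rational(1, 2), Pow(r, -1)) (Function('H')(r) = Pow(Mul(2, r), -1) = Mul(Rational(1, 2), Pow(r, -1)))
Function('b')(U, B) = Add(4, B, U) (Function('b')(U, B) = Add(Add(B, U), 4) = Add(4, B, U))
Function('l')(p, t) = Rational(247, 30) (Function('l')(p, t) = Add(Mul(Rational(1, 2), Pow(-5, -1)), Add(4, 4, Mul(Rational(1, 12), 4))) = Add(Mul(Rational(1, 2), Rational(-1, 5)), Add(4, 4, Rational(1, 3))) = Add(Rational(-1, 10), Rational(25, 3)) = Rational(247, 30))
Add(-13, Mul(14, Function('l')(-1, -5))) = Add(-13, Mul(14, Rational(247, 30))) = Add(-13, Rational(1729, 15)) = Rational(1534, 15)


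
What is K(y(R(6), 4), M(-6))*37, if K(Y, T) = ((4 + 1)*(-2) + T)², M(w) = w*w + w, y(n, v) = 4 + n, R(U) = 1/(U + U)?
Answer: 14800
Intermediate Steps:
R(U) = 1/(2*U)
M(w) = w + w² (M(w) = w² + w = w + w²)
K(Y, T) = (-10 + T)² (K(Y, T) = (5*(-2) + T)² = (-10 + T)²)
K(y(R(6), 4), M(-6))*37 = (-10 - 6*(1 - 6))²*37 = (-10 - 6*(-5))²*37 = (-10 + 30)²*37 = 20²*37 = 400*37 = 14800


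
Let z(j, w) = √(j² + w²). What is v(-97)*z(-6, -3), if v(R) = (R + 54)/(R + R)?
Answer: 129*√5/194 ≈ 1.4869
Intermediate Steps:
v(R) = (54 + R)/(2*R) (v(R) = (54 + R)/((2*R)) = (54 + R)*(1/(2*R)) = (54 + R)/(2*R))
v(-97)*z(-6, -3) = ((½)*(54 - 97)/(-97))*√((-6)² + (-3)²) = ((½)*(-1/97)*(-43))*√(36 + 9) = 43*√45/194 = 43*(3*√5)/194 = 129*√5/194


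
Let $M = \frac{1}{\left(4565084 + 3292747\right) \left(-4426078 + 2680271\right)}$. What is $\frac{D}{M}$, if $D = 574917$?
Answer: $-7886858794376511789$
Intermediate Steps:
$M = - \frac{1}{13718256364617}$ ($M = \frac{1}{7857831 \left(-1745807\right)} = \frac{1}{-13718256364617} = - \frac{1}{13718256364617} \approx -7.2896 \cdot 10^{-14}$)
$\frac{D}{M} = \frac{574917}{- \frac{1}{13718256364617}} = 574917 \left(-13718256364617\right) = -7886858794376511789$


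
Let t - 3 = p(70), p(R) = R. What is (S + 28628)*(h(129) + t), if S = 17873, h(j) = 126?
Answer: 9253699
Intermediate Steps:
t = 73 (t = 3 + 70 = 73)
(S + 28628)*(h(129) + t) = (17873 + 28628)*(126 + 73) = 46501*199 = 9253699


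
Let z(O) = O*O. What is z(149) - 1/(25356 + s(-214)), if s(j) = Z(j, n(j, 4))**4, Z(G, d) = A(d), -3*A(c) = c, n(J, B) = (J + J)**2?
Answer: 24999003015380027123908891/1126030494814649210572 ≈ 22201.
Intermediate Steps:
n(J, B) = 4*J**2 (n(J, B) = (2*J)**2 = 4*J**2)
A(c) = -c/3
Z(G, d) = -d/3
z(O) = O**2
s(j) = 256*j**8/81 (s(j) = (-4*j**2/3)**4 = 256*j**8/81)
z(149) - 1/(25356 + s(-214)) = 149**2 - 1/(25356 + (256/81)*(-214)**8) = 22201 - 1/(25356 + (256/81)*4398556620369715456) = 22201 - 1/(25356 + 1126030494814647156736/81) = 22201 - 1/1126030494814649210572/81 = 22201 - 1*81/1126030494814649210572 = 22201 - 81/1126030494814649210572 = 24999003015380027123908891/1126030494814649210572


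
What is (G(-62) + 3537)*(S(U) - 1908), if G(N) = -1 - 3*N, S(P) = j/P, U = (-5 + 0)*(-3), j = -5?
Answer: -21308450/3 ≈ -7.1028e+6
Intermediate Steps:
U = 15 (U = -5*(-3) = 15)
S(P) = -5/P
(G(-62) + 3537)*(S(U) - 1908) = ((-1 - 3*(-62)) + 3537)*(-5/15 - 1908) = ((-1 + 186) + 3537)*(-5*1/15 - 1908) = (185 + 3537)*(-1/3 - 1908) = 3722*(-5725/3) = -21308450/3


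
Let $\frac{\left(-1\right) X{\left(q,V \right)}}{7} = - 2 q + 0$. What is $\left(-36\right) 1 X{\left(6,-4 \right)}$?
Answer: $-3024$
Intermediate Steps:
$X{\left(q,V \right)} = 14 q$ ($X{\left(q,V \right)} = - 7 \left(- 2 q + 0\right) = - 7 \left(- 2 q\right) = 14 q$)
$\left(-36\right) 1 X{\left(6,-4 \right)} = \left(-36\right) 1 \cdot 14 \cdot 6 = \left(-36\right) 84 = -3024$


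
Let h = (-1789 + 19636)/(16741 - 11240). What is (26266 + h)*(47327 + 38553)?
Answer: 12410270864440/5501 ≈ 2.2560e+9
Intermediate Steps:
h = 17847/5501 ≈ 3.2443
(26266 + h)*(47327 + 38553) = (26266 + 17847/5501)*(47327 + 38553) = (144507113/5501)*85880 = 12410270864440/5501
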